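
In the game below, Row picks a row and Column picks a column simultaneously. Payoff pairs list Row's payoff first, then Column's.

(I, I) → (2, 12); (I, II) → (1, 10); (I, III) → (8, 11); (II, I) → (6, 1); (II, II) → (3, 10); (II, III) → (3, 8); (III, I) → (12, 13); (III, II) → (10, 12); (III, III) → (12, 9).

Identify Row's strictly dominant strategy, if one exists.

III

A strategy is strictly dominant if it gives Row a strictly higher payoff than every other strategy, against every choice by the opponent.
III strictly dominates: vs I: 12 > each of {2, 6}; vs II: 10 > each of {1, 3}; vs III: 12 > each of {8, 3}.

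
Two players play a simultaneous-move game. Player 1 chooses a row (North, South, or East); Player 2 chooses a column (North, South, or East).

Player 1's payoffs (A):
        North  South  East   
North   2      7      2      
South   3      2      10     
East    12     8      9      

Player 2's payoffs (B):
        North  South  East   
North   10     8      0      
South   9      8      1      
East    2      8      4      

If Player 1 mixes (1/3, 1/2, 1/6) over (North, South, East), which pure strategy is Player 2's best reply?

North

Compute Player 2's expected payoff from each pure strategy against the given mix.
North: (1/3)·10 + (1/2)·9 + (1/6)·2 = 49/6
South: (1/3)·8 + (1/2)·8 + (1/6)·8 = 8
East: (1/3)·0 + (1/2)·1 + (1/6)·4 = 7/6
Highest expected payoff is 49/6, from North.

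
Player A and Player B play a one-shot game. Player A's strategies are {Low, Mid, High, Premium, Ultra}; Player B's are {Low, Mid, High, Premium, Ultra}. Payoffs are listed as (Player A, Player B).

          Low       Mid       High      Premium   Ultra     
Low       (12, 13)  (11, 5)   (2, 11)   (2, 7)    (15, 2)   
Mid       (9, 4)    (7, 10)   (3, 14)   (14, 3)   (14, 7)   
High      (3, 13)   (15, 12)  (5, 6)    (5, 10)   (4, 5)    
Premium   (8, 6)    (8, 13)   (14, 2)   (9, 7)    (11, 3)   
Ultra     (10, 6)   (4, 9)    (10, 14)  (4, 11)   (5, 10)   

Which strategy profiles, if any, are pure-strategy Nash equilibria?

(Low, Low)

Check mutual best responses: a cell is a NE iff neither player can gain by unilaterally deviating.
Player A's best responses — vs Low: Low (payoff 12); vs Mid: High (payoff 15); vs High: Premium (payoff 14); vs Premium: Mid (payoff 14); vs Ultra: Low (payoff 15).
Player B's best responses — vs Low: Low (payoff 13); vs Mid: High (payoff 14); vs High: Low (payoff 13); vs Premium: Mid (payoff 13); vs Ultra: High (payoff 14).
The only mutual best response is (Low, Low); neither player gains by switching there.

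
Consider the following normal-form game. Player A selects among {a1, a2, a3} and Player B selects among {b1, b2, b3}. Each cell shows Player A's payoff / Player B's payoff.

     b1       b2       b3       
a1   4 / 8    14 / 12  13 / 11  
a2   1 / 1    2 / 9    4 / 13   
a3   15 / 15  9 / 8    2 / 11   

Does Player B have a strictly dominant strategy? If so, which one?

None

A strategy is strictly dominant if it gives Player B a strictly higher payoff than every other strategy, against every choice by the opponent.
b1 is not dominant: against a1, b2 gives 12 > 8.
b2 is not dominant: against a2, b3 gives 13 > 9.
b3 is not dominant: against a1, b2 gives 12 > 11.
No single strategy is best against every opponent action.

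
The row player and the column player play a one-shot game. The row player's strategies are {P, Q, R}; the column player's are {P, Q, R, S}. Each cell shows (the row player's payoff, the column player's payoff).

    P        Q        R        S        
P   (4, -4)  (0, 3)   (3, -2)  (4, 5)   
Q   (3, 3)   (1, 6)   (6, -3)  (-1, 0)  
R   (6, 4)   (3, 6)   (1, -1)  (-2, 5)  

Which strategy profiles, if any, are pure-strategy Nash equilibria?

(P, S) and (R, Q)

A profile is a Nash equilibrium when each player is best-responding to the other.
The row player's best responses — vs P: R (payoff 6); vs Q: R (payoff 3); vs R: Q (payoff 6); vs S: P (payoff 4).
The column player's best responses — vs P: S (payoff 5); vs Q: Q (payoff 6); vs R: Q (payoff 6).
Mutual best responses occur at (P, S) and (R, Q); at each, neither player gains by switching.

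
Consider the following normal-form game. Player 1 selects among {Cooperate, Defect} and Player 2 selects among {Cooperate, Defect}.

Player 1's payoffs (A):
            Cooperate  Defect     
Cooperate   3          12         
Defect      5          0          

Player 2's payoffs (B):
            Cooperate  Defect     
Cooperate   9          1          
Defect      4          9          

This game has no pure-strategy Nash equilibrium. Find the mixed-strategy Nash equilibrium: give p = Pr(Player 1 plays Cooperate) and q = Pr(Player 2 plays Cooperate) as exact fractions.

p = 5/13, q = 6/7

Each player's mixing probability is pinned down by making the *other* player indifferent.
Player 2 indifferent between Cooperate and Defect: p·9 + (1−p)·4 = p·1 + (1−p)·9 ⟹ 4 + 5p = 9 + (-8)p ⟹ p = 5/13.
Player 1 indifferent between Cooperate and Defect: q·3 + (1−q)·12 = q·5 + (1−q)·0 ⟹ 12 + (-9)q = 0 + 5q ⟹ q = 6/7.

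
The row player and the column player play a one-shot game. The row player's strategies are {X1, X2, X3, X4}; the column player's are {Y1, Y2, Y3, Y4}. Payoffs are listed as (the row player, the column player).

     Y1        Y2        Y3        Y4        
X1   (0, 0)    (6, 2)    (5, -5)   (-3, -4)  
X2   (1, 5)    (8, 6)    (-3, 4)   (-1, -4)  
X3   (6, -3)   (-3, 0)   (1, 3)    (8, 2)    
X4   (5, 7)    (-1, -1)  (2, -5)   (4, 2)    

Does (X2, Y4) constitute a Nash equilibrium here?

Holding the column player at Y4: the row player gets -1 from X2 but could get 8 by switching to X3. The row player has a profitable deviation.

No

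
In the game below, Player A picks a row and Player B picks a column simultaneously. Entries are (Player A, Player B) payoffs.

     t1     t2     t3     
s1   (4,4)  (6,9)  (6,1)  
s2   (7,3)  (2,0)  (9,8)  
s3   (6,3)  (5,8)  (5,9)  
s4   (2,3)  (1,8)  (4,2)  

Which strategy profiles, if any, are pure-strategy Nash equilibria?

A profile is a Nash equilibrium when each player is best-responding to the other.
Player A's best responses — vs t1: s2 (payoff 7); vs t2: s1 (payoff 6); vs t3: s2 (payoff 9).
Player B's best responses — vs s1: t2 (payoff 9); vs s2: t3 (payoff 8); vs s3: t3 (payoff 9); vs s4: t2 (payoff 8).
Mutual best responses occur at (s1, t2) and (s2, t3); at each, neither player gains by switching.

(s1, t2) and (s2, t3)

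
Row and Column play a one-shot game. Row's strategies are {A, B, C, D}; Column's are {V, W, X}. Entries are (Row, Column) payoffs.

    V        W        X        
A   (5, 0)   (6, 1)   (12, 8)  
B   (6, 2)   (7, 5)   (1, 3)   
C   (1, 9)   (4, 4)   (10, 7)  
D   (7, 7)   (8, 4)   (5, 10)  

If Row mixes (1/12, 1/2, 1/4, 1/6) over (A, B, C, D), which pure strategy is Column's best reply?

X

Compute Column's expected payoff from each pure strategy against the given mix.
V: (1/12)·0 + (1/2)·2 + (1/4)·9 + (1/6)·7 = 53/12
W: (1/12)·1 + (1/2)·5 + (1/4)·4 + (1/6)·4 = 17/4
X: (1/12)·8 + (1/2)·3 + (1/4)·7 + (1/6)·10 = 67/12
Highest expected payoff is 67/12, from X.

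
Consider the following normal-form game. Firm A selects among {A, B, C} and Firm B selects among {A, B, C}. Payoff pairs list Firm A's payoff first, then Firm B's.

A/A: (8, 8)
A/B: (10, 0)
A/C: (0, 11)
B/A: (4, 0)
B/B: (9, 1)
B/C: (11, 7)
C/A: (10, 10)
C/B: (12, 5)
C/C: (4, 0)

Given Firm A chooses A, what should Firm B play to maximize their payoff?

C

With Firm A fixed at A, Firm B's payoffs are: A → 8, B → 0, C → 11.
The maximum is 11, achieved by C.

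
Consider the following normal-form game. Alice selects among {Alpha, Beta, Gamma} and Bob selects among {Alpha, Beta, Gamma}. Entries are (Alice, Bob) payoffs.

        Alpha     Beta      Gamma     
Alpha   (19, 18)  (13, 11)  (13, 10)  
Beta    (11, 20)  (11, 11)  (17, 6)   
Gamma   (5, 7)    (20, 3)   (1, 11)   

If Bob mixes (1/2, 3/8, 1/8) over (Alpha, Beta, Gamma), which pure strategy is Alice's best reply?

Alice's best reply maximizes expected payoff against the mix.
Alpha: (1/2)·19 + (3/8)·13 + (1/8)·13 = 16
Beta: (1/2)·11 + (3/8)·11 + (1/8)·17 = 47/4
Gamma: (1/2)·5 + (3/8)·20 + (1/8)·1 = 81/8
Highest expected payoff is 16, from Alpha.

Alpha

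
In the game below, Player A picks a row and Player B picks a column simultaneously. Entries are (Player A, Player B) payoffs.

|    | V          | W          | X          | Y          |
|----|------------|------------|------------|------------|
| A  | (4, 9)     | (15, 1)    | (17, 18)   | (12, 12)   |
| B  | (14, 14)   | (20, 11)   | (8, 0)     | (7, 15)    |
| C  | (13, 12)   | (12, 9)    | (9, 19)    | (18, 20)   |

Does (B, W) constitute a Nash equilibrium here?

Holding Player B at W: Player A gets 20 from B, versus 15 from A, 12 from C. No profitable deviation for Player A.
Holding Player A at B: Player B gets 11 from W but could get 15 by switching to Y. Player B has a profitable deviation.

No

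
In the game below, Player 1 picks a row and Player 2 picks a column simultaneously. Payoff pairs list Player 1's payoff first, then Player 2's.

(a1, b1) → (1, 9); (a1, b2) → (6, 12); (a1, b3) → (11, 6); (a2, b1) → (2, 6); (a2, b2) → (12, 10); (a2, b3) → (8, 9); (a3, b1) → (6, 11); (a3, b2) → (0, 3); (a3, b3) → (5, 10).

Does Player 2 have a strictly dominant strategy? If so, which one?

No strictly dominant strategy

Check whether one of Player 2's strategies beats all alternatives regardless of what the opponent does.
b1 is not dominant: against a1, b2 gives 12 > 9.
b2 is not dominant: against a3, b1 gives 11 > 3.
b3 is not dominant: against a1, b1 gives 9 > 6.
No single strategy is best against every opponent action.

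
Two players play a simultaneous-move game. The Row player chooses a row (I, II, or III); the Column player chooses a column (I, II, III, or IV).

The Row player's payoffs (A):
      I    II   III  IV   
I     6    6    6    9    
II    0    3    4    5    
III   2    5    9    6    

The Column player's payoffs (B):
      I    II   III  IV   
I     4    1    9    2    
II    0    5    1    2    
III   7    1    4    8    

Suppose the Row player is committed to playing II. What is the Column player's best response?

II

With the Row player fixed at II, the Column player's payoffs are: I → 0, II → 5, III → 1, IV → 2.
The maximum is 5, achieved by II.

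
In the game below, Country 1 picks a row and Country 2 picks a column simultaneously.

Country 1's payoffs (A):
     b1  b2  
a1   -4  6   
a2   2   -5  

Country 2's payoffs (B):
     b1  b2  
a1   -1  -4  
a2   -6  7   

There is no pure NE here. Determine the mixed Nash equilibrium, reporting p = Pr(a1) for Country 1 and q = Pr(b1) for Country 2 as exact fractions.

Each player's mixing probability is pinned down by making the *other* player indifferent.
Country 2 indifferent between b1 and b2: p·(-1) + (1−p)·(-6) = p·(-4) + (1−p)·7 ⟹ (-6) + 5p = 7 + (-11)p ⟹ p = 13/16.
Country 1 indifferent between a1 and a2: q·(-4) + (1−q)·6 = q·2 + (1−q)·(-5) ⟹ 6 + (-10)q = (-5) + 7q ⟹ q = 11/17.

p = 13/16, q = 11/17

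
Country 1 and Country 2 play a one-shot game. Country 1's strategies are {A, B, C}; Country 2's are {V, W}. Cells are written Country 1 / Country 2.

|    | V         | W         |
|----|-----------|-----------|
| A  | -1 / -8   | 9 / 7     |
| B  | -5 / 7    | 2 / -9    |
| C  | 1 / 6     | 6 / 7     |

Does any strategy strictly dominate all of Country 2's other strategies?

A strategy is strictly dominant if it gives Country 2 a strictly higher payoff than every other strategy, against every choice by the opponent.
V is not dominant: against A, W gives 7 > -8.
W is not dominant: against B, V gives 7 > -9.
No single strategy is best against every opponent action.

None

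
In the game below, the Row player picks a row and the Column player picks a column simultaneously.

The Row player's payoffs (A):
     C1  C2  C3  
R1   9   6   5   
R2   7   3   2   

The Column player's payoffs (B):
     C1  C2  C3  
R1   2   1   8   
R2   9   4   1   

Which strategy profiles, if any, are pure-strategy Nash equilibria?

(R1, C3)

A profile is a Nash equilibrium when each player is best-responding to the other.
The Row player's best responses — vs C1: R1 (payoff 9); vs C2: R1 (payoff 6); vs C3: R1 (payoff 5).
The Column player's best responses — vs R1: C3 (payoff 8); vs R2: C1 (payoff 9).
The only mutual best response is (R1, C3); neither player gains by switching there.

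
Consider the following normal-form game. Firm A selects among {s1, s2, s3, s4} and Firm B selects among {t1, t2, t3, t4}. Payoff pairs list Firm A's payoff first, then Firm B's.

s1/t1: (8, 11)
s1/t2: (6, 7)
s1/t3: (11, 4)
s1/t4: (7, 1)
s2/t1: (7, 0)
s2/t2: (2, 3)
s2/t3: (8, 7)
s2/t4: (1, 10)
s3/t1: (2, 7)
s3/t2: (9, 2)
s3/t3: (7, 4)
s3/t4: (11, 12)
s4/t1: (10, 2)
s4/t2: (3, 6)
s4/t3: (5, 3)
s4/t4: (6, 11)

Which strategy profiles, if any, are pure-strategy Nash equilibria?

Find each player's best response to every opponent strategy; NE are the intersections.
Firm A's best responses — vs t1: s4 (payoff 10); vs t2: s3 (payoff 9); vs t3: s1 (payoff 11); vs t4: s3 (payoff 11).
Firm B's best responses — vs s1: t1 (payoff 11); vs s2: t4 (payoff 10); vs s3: t4 (payoff 12); vs s4: t4 (payoff 11).
The only mutual best response is (s3, t4); neither player gains by switching there.

(s3, t4)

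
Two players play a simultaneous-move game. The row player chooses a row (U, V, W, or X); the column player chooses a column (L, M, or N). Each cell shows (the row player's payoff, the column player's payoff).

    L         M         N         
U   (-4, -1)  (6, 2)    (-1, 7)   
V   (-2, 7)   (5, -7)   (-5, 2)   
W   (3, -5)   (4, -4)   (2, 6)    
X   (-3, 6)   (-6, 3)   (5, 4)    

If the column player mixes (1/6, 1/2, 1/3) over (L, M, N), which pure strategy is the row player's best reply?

Compute the row player's expected payoff from each pure strategy against the given mix.
U: (1/6)·(-4) + (1/2)·6 + (1/3)·(-1) = 2
V: (1/6)·(-2) + (1/2)·5 + (1/3)·(-5) = 1/2
W: (1/6)·3 + (1/2)·4 + (1/3)·2 = 19/6
X: (1/6)·(-3) + (1/2)·(-6) + (1/3)·5 = -11/6
Highest expected payoff is 19/6, from W.

W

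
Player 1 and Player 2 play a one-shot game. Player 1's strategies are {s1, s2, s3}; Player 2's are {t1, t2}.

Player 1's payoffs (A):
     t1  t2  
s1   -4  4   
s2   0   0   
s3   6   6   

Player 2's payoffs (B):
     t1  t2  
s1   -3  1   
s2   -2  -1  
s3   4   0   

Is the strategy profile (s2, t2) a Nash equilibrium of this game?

Holding Player 2 at t2: Player 1 gets 0 from s2 but could get 6 by switching to s3. Player 1 has a profitable deviation.

No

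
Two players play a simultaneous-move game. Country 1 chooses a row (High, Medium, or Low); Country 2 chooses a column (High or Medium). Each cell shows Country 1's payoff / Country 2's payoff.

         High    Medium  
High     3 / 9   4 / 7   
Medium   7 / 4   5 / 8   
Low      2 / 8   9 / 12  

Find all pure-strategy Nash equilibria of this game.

Find each player's best response to every opponent strategy; NE are the intersections.
Country 1's best responses — vs High: Medium (payoff 7); vs Medium: Low (payoff 9).
Country 2's best responses — vs High: High (payoff 9); vs Medium: Medium (payoff 8); vs Low: Medium (payoff 12).
The only mutual best response is (Low, Medium); neither player gains by switching there.

(Low, Medium)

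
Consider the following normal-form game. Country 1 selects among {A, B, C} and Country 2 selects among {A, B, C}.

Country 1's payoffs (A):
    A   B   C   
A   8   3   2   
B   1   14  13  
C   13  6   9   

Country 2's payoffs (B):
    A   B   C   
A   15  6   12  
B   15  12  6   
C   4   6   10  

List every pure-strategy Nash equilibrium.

Find each player's best response to every opponent strategy; NE are the intersections.
Country 1's best responses — vs A: C (payoff 13); vs B: B (payoff 14); vs C: B (payoff 13).
Country 2's best responses — vs A: A (payoff 15); vs B: A (payoff 15); vs C: C (payoff 10).
No cell has both players best-responding. For instance, Country 1's best reply to C is B, but against B Country 2 prefers A over C.

No pure-strategy Nash equilibrium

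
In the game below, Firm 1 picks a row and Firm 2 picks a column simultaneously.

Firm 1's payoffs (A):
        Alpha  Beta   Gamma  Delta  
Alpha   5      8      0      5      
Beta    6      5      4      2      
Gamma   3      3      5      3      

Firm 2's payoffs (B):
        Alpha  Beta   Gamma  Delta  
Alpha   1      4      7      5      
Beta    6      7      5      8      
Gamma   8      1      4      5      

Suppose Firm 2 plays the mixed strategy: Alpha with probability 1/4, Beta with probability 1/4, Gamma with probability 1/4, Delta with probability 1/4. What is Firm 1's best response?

Compute Firm 1's expected payoff from each pure strategy against the given mix.
Alpha: (1/4)·5 + (1/4)·8 + (1/4)·0 + (1/4)·5 = 9/2
Beta: (1/4)·6 + (1/4)·5 + (1/4)·4 + (1/4)·2 = 17/4
Gamma: (1/4)·3 + (1/4)·3 + (1/4)·5 + (1/4)·3 = 7/2
Highest expected payoff is 9/2, from Alpha.

Alpha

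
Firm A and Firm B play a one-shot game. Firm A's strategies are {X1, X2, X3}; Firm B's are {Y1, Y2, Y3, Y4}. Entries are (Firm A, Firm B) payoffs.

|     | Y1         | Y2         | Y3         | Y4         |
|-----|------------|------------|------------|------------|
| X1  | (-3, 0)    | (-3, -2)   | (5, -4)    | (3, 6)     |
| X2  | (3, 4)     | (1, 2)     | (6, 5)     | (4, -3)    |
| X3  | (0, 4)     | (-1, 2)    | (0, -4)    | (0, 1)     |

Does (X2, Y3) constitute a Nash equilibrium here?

Yes

Holding Firm B at Y3: Firm A gets 6 from X2, versus 5 from X1, 0 from X3. No profitable deviation for Firm A.
Holding Firm A at X2: Firm B gets 5 from Y3, versus 4 from Y1, 2 from Y2, -3 from Y4. No profitable deviation for Firm B either.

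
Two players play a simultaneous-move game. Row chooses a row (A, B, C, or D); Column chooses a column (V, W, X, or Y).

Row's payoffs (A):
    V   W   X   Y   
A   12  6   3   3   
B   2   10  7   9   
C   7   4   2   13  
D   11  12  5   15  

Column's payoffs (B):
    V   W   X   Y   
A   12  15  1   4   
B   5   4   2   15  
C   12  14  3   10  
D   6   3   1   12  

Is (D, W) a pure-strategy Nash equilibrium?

No

Holding Column at W: Row gets 12 from D, versus 6 from A, 10 from B, 4 from C. No profitable deviation for Row.
Holding Row at D: Column gets 3 from W but could get 12 by switching to Y. Column has a profitable deviation.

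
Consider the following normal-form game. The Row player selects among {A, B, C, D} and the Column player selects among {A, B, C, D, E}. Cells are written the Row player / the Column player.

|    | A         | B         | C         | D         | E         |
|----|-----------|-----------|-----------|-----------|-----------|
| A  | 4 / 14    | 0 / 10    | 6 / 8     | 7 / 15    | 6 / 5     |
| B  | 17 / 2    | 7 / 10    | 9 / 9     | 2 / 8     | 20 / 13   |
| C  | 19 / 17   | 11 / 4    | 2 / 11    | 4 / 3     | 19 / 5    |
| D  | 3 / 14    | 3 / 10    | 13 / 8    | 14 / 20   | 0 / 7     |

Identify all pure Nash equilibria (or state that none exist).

(B, E), (C, A), and (D, D)

A profile is a Nash equilibrium when each player is best-responding to the other.
The Row player's best responses — vs A: C (payoff 19); vs B: C (payoff 11); vs C: D (payoff 13); vs D: D (payoff 14); vs E: B (payoff 20).
The Column player's best responses — vs A: D (payoff 15); vs B: E (payoff 13); vs C: A (payoff 17); vs D: D (payoff 20).
Mutual best responses occur at (B, E), (C, A), and (D, D); at each, neither player gains by switching.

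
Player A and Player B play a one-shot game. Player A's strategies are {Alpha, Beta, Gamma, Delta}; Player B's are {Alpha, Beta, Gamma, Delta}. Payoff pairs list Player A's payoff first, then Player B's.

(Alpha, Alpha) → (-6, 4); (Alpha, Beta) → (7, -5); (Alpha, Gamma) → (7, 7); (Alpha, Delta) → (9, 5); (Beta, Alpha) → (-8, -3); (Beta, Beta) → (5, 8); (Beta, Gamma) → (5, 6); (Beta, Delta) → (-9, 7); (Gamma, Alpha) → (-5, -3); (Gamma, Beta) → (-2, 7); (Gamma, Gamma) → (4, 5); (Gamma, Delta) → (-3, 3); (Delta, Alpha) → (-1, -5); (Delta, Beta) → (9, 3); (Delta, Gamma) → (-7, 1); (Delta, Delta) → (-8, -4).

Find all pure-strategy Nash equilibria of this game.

Find each player's best response to every opponent strategy; NE are the intersections.
Player A's best responses — vs Alpha: Delta (payoff -1); vs Beta: Delta (payoff 9); vs Gamma: Alpha (payoff 7); vs Delta: Alpha (payoff 9).
Player B's best responses — vs Alpha: Gamma (payoff 7); vs Beta: Beta (payoff 8); vs Gamma: Beta (payoff 7); vs Delta: Beta (payoff 3).
Mutual best responses occur at (Alpha, Gamma) and (Delta, Beta); at each, neither player gains by switching.

(Alpha, Gamma) and (Delta, Beta)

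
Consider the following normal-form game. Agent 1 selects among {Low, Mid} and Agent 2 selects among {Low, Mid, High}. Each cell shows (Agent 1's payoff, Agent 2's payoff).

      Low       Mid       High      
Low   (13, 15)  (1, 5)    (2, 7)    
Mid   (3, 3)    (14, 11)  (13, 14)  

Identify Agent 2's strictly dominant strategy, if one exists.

A strategy is strictly dominant if it gives Agent 2 a strictly higher payoff than every other strategy, against every choice by the opponent.
Low is not dominant: against Mid, Mid gives 11 > 3.
Mid is not dominant: against Low, Low gives 15 > 5.
High is not dominant: against Low, Low gives 15 > 7.
No single strategy is best against every opponent action.

No strictly dominant strategy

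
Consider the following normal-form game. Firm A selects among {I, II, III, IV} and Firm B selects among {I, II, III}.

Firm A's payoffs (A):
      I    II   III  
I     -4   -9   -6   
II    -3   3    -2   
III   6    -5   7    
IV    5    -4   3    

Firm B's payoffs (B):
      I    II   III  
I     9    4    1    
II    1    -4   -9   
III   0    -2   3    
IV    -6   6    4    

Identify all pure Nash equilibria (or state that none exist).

(III, III)

Check mutual best responses: a cell is a NE iff neither player can gain by unilaterally deviating.
Firm A's best responses — vs I: III (payoff 6); vs II: II (payoff 3); vs III: III (payoff 7).
Firm B's best responses — vs I: I (payoff 9); vs II: I (payoff 1); vs III: III (payoff 3); vs IV: II (payoff 6).
The only mutual best response is (III, III); neither player gains by switching there.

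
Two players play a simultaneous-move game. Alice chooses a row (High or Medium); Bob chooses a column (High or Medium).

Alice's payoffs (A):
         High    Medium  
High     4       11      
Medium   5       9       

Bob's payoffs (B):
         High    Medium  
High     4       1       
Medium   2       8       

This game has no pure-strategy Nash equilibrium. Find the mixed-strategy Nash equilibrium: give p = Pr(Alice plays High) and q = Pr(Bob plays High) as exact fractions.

In a mixed NE each player is indifferent between their pure strategies, so the opponent's mix sets the indifference.
Bob indifferent between High and Medium: p·4 + (1−p)·2 = p·1 + (1−p)·8 ⟹ 2 + 2p = 8 + (-7)p ⟹ p = 2/3.
Alice indifferent between High and Medium: q·4 + (1−q)·11 = q·5 + (1−q)·9 ⟹ 11 + (-7)q = 9 + (-4)q ⟹ q = 2/3.

p = 2/3, q = 2/3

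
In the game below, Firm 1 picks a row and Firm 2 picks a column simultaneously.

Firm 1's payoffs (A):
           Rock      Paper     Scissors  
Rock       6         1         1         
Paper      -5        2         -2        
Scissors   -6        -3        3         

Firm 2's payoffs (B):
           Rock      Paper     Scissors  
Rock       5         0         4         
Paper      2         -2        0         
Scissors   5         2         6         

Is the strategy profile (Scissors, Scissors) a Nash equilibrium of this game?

Yes

Holding Firm 2 at Scissors: Firm 1 gets 3 from Scissors, versus 1 from Rock, -2 from Paper. No profitable deviation for Firm 1.
Holding Firm 1 at Scissors: Firm 2 gets 6 from Scissors, versus 5 from Rock, 2 from Paper. No profitable deviation for Firm 2 either.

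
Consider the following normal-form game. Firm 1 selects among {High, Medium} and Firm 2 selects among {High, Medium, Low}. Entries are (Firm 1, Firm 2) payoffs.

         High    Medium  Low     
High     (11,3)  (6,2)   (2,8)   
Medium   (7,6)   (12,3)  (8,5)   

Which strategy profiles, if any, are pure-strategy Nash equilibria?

A profile is a Nash equilibrium when each player is best-responding to the other.
Firm 1's best responses — vs High: High (payoff 11); vs Medium: Medium (payoff 12); vs Low: Medium (payoff 8).
Firm 2's best responses — vs High: Low (payoff 8); vs Medium: High (payoff 6).
No cell has both players best-responding. For instance, Firm 1's best reply to High is High, but against High Firm 2 prefers Low over High.

No pure-strategy Nash equilibrium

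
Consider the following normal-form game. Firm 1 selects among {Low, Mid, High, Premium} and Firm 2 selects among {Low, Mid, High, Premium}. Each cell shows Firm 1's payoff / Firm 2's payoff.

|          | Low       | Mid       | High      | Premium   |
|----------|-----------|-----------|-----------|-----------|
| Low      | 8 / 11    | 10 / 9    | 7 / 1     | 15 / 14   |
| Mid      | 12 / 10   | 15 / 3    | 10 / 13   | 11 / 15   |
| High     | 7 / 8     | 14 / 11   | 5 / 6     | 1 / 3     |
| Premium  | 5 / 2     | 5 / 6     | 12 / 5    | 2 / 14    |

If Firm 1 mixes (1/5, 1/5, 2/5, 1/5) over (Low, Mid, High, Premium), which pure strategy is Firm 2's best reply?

Premium

Firm 2's best reply maximizes expected payoff against the mix.
Low: (1/5)·11 + (1/5)·10 + (2/5)·8 + (1/5)·2 = 39/5
Mid: (1/5)·9 + (1/5)·3 + (2/5)·11 + (1/5)·6 = 8
High: (1/5)·1 + (1/5)·13 + (2/5)·6 + (1/5)·5 = 31/5
Premium: (1/5)·14 + (1/5)·15 + (2/5)·3 + (1/5)·14 = 49/5
Highest expected payoff is 49/5, from Premium.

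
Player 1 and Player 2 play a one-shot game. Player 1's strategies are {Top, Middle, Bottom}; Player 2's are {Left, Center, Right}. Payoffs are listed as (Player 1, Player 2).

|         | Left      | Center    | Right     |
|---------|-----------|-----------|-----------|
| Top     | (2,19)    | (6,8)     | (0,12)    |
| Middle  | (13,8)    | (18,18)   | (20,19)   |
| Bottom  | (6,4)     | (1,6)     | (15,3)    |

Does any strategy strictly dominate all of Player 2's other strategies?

A strategy is strictly dominant if it gives Player 2 a strictly higher payoff than every other strategy, against every choice by the opponent.
Left is not dominant: against Middle, Center gives 18 > 8.
Center is not dominant: against Top, Left gives 19 > 8.
Right is not dominant: against Top, Left gives 19 > 12.
No single strategy is best against every opponent action.

None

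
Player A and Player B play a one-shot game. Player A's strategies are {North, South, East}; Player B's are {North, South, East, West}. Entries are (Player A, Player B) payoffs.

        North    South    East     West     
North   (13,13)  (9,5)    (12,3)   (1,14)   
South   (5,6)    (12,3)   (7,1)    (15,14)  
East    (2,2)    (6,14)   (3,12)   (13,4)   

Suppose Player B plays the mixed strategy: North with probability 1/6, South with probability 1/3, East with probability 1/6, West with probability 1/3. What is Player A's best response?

South

Player A's best reply maximizes expected payoff against the mix.
North: (1/6)·13 + (1/3)·9 + (1/6)·12 + (1/3)·1 = 15/2
South: (1/6)·5 + (1/3)·12 + (1/6)·7 + (1/3)·15 = 11
East: (1/6)·2 + (1/3)·6 + (1/6)·3 + (1/3)·13 = 43/6
Highest expected payoff is 11, from South.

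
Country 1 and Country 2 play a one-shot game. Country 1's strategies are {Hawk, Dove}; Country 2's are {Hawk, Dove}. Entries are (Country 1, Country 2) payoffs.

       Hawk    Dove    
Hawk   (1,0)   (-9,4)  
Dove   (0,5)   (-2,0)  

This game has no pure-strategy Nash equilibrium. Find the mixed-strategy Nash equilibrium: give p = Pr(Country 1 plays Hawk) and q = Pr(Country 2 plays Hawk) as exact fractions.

In a mixed NE each player is indifferent between their pure strategies, so the opponent's mix sets the indifference.
Country 2 indifferent between Hawk and Dove: p·0 + (1−p)·5 = p·4 + (1−p)·0 ⟹ 5 + (-5)p = 0 + 4p ⟹ p = 5/9.
Country 1 indifferent between Hawk and Dove: q·1 + (1−q)·(-9) = q·0 + (1−q)·(-2) ⟹ (-9) + 10q = (-2) + 2q ⟹ q = 7/8.

p = 5/9, q = 7/8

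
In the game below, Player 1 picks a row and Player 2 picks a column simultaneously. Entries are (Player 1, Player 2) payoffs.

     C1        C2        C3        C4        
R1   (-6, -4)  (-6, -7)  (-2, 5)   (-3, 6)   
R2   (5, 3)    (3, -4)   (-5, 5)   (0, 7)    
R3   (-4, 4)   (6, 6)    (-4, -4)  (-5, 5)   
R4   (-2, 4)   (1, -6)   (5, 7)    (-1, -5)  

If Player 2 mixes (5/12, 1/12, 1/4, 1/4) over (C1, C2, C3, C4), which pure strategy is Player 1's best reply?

R2

Player 1's best reply maximizes expected payoff against the mix.
R1: (5/12)·(-6) + (1/12)·(-6) + (1/4)·(-2) + (1/4)·(-3) = -17/4
R2: (5/12)·5 + (1/12)·3 + (1/4)·(-5) + (1/4)·0 = 13/12
R3: (5/12)·(-4) + (1/12)·6 + (1/4)·(-4) + (1/4)·(-5) = -41/12
R4: (5/12)·(-2) + (1/12)·1 + (1/4)·5 + (1/4)·(-1) = 1/4
Highest expected payoff is 13/12, from R2.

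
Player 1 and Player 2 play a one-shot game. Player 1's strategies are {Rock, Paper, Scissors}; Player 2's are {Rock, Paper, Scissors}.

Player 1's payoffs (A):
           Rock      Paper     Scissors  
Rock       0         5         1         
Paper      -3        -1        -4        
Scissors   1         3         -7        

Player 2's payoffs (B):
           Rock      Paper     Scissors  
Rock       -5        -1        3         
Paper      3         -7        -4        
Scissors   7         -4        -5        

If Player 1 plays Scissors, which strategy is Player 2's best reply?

With Player 1 fixed at Scissors, Player 2's payoffs are: Rock → 7, Paper → -4, Scissors → -5.
The maximum is 7, achieved by Rock.

Rock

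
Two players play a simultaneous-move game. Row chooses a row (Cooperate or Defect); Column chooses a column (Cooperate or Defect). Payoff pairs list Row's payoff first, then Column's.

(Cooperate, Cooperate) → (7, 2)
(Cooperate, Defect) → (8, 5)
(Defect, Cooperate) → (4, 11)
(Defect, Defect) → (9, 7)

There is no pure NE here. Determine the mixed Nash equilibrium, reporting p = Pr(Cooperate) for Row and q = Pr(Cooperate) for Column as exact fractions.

p = 4/7, q = 1/4

Each player's mixing probability is pinned down by making the *other* player indifferent.
Column indifferent between Cooperate and Defect: p·2 + (1−p)·11 = p·5 + (1−p)·7 ⟹ 11 + (-9)p = 7 + (-2)p ⟹ p = 4/7.
Row indifferent between Cooperate and Defect: q·7 + (1−q)·8 = q·4 + (1−q)·9 ⟹ 8 + (-1)q = 9 + (-5)q ⟹ q = 1/4.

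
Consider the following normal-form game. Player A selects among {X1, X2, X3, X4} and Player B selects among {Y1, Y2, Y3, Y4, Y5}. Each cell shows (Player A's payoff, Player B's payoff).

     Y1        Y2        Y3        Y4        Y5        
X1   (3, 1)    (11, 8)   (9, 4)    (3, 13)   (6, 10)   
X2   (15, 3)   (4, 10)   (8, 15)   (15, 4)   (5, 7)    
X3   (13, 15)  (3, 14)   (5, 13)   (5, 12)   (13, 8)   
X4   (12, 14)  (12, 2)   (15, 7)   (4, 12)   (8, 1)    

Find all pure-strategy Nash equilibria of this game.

There is no pure-strategy Nash equilibrium

Find each player's best response to every opponent strategy; NE are the intersections.
Player A's best responses — vs Y1: X2 (payoff 15); vs Y2: X4 (payoff 12); vs Y3: X4 (payoff 15); vs Y4: X2 (payoff 15); vs Y5: X3 (payoff 13).
Player B's best responses — vs X1: Y4 (payoff 13); vs X2: Y3 (payoff 15); vs X3: Y1 (payoff 15); vs X4: Y1 (payoff 14).
No cell has both players best-responding. For instance, Player A's best reply to Y1 is X2, but against X2 Player B prefers Y3 over Y1.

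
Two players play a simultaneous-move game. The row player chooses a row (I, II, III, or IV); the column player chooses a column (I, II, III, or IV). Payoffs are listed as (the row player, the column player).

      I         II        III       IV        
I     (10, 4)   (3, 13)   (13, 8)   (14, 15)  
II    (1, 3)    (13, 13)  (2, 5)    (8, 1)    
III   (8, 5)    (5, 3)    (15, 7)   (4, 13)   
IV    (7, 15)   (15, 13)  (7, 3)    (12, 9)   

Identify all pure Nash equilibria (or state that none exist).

(I, IV)

Find each player's best response to every opponent strategy; NE are the intersections.
The row player's best responses — vs I: I (payoff 10); vs II: IV (payoff 15); vs III: III (payoff 15); vs IV: I (payoff 14).
The column player's best responses — vs I: IV (payoff 15); vs II: II (payoff 13); vs III: IV (payoff 13); vs IV: I (payoff 15).
The only mutual best response is (I, IV); neither player gains by switching there.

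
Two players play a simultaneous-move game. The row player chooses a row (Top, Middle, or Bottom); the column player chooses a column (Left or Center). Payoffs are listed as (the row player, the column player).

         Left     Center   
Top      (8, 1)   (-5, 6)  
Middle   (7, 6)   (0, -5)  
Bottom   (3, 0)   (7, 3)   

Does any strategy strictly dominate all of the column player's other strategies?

None

Check whether one of the column player's strategies beats all alternatives regardless of what the opponent does.
Left is not dominant: against Top, Center gives 6 > 1.
Center is not dominant: against Middle, Left gives 6 > -5.
No single strategy is best against every opponent action.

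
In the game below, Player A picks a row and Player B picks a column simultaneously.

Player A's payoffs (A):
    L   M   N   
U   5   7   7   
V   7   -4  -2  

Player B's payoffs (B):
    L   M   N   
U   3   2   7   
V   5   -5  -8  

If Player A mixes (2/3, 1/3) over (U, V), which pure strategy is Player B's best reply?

L

Compute Player B's expected payoff from each pure strategy against the given mix.
L: (2/3)·3 + (1/3)·5 = 11/3
M: (2/3)·2 + (1/3)·(-5) = -1/3
N: (2/3)·7 + (1/3)·(-8) = 2
Highest expected payoff is 11/3, from L.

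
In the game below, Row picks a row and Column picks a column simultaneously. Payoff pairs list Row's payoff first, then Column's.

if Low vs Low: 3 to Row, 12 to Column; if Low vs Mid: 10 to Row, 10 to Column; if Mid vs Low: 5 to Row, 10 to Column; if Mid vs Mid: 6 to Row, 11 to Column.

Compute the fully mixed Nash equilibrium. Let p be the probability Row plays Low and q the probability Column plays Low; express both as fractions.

p = 1/3, q = 2/3

In a mixed NE each player is indifferent between their pure strategies, so the opponent's mix sets the indifference.
Column indifferent between Low and Mid: p·12 + (1−p)·10 = p·10 + (1−p)·11 ⟹ 10 + 2p = 11 + (-1)p ⟹ p = 1/3.
Row indifferent between Low and Mid: q·3 + (1−q)·10 = q·5 + (1−q)·6 ⟹ 10 + (-7)q = 6 + (-1)q ⟹ q = 2/3.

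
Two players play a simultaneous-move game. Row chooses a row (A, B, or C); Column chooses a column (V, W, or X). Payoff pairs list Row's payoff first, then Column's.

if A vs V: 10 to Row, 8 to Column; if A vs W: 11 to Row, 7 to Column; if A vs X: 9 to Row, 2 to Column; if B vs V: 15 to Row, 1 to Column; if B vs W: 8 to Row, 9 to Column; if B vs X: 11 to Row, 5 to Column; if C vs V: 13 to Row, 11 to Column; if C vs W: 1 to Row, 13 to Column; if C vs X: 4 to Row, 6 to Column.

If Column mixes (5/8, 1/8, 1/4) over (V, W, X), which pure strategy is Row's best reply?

B

Compute Row's expected payoff from each pure strategy against the given mix.
A: (5/8)·10 + (1/8)·11 + (1/4)·9 = 79/8
B: (5/8)·15 + (1/8)·8 + (1/4)·11 = 105/8
C: (5/8)·13 + (1/8)·1 + (1/4)·4 = 37/4
Highest expected payoff is 105/8, from B.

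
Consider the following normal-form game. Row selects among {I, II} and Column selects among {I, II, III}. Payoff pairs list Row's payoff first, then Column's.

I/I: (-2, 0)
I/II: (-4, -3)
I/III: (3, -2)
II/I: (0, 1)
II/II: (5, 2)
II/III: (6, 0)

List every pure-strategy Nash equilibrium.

(II, II)

Find each player's best response to every opponent strategy; NE are the intersections.
Row's best responses — vs I: II (payoff 0); vs II: II (payoff 5); vs III: II (payoff 6).
Column's best responses — vs I: I (payoff 0); vs II: II (payoff 2).
The only mutual best response is (II, II); neither player gains by switching there.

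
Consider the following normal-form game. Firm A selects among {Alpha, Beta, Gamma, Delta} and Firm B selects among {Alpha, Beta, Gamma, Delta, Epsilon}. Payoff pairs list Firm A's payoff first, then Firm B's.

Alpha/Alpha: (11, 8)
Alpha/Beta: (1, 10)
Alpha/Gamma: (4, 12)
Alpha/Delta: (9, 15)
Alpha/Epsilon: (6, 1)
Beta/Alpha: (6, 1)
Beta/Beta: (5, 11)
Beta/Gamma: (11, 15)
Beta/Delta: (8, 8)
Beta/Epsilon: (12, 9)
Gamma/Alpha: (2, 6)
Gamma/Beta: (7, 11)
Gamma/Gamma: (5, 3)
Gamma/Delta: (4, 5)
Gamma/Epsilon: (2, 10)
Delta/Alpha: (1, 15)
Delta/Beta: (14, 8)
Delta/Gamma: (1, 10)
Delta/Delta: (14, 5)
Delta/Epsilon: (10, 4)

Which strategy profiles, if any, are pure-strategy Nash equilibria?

Find each player's best response to every opponent strategy; NE are the intersections.
Firm A's best responses — vs Alpha: Alpha (payoff 11); vs Beta: Delta (payoff 14); vs Gamma: Beta (payoff 11); vs Delta: Delta (payoff 14); vs Epsilon: Beta (payoff 12).
Firm B's best responses — vs Alpha: Delta (payoff 15); vs Beta: Gamma (payoff 15); vs Gamma: Beta (payoff 11); vs Delta: Alpha (payoff 15).
The only mutual best response is (Beta, Gamma); neither player gains by switching there.

(Beta, Gamma)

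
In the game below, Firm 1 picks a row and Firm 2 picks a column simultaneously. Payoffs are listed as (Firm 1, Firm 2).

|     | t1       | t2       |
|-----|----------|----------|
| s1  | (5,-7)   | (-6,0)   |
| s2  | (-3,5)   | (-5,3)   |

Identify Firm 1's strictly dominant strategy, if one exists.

A strategy is strictly dominant if it gives Firm 1 a strictly higher payoff than every other strategy, against every choice by the opponent.
s1 is not dominant: against t2, s2 gives -5 > -6.
s2 is not dominant: against t1, s1 gives 5 > -3.
No single strategy is best against every opponent action.

None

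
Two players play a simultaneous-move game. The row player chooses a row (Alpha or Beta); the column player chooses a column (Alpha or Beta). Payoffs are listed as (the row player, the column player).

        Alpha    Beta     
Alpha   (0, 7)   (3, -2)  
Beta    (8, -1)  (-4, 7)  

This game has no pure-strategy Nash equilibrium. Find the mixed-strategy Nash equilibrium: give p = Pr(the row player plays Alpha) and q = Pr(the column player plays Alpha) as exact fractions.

In a mixed NE each player is indifferent between their pure strategies, so the opponent's mix sets the indifference.
The column player indifferent between Alpha and Beta: p·7 + (1−p)·(-1) = p·(-2) + (1−p)·7 ⟹ (-1) + 8p = 7 + (-9)p ⟹ p = 8/17.
The row player indifferent between Alpha and Beta: q·0 + (1−q)·3 = q·8 + (1−q)·(-4) ⟹ 3 + (-3)q = (-4) + 12q ⟹ q = 7/15.

p = 8/17, q = 7/15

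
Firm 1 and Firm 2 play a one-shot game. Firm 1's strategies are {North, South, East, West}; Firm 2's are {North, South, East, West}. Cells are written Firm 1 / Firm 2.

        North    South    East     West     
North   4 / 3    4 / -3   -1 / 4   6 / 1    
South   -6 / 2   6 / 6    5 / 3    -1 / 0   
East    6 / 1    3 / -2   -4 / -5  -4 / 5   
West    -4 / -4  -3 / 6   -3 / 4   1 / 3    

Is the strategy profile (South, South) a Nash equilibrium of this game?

Holding Firm 2 at South: Firm 1 gets 6 from South, versus 4 from North, 3 from East, -3 from West. No profitable deviation for Firm 1.
Holding Firm 1 at South: Firm 2 gets 6 from South, versus 2 from North, 3 from East, 0 from West. No profitable deviation for Firm 2 either.

Yes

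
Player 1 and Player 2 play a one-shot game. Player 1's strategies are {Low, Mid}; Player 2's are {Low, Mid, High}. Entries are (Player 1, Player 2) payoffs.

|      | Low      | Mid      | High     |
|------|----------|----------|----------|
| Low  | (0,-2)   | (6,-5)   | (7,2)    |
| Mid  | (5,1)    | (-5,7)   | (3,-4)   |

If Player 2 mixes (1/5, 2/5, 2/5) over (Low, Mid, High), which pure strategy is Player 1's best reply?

Compute Player 1's expected payoff from each pure strategy against the given mix.
Low: (1/5)·0 + (2/5)·6 + (2/5)·7 = 26/5
Mid: (1/5)·5 + (2/5)·(-5) + (2/5)·3 = 1/5
Highest expected payoff is 26/5, from Low.

Low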